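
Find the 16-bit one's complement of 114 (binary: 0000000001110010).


Original: 0000000001110010
Invert all bits:
  bit 0: 0 → 1
  bit 1: 0 → 1
  bit 2: 0 → 1
  bit 3: 0 → 1
  bit 4: 0 → 1
  bit 5: 0 → 1
  bit 6: 0 → 1
  bit 7: 0 → 1
  bit 8: 0 → 1
  bit 9: 1 → 0
  bit 10: 1 → 0
  bit 11: 1 → 0
  bit 12: 0 → 1
  bit 13: 0 → 1
  bit 14: 1 → 0
  bit 15: 0 → 1
= 1111111110001101


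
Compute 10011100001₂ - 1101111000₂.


Align and subtract column by column (LSB to MSB, borrowing when needed):
  10011100001
- 01101111000
  -----------
  col 0: (1 - 0 borrow-in) - 0 → 1 - 0 = 1, borrow out 0
  col 1: (0 - 0 borrow-in) - 0 → 0 - 0 = 0, borrow out 0
  col 2: (0 - 0 borrow-in) - 0 → 0 - 0 = 0, borrow out 0
  col 3: (0 - 0 borrow-in) - 1 → borrow from next column: (0+2) - 1 = 1, borrow out 1
  col 4: (0 - 1 borrow-in) - 1 → borrow from next column: (-1+2) - 1 = 0, borrow out 1
  col 5: (1 - 1 borrow-in) - 1 → borrow from next column: (0+2) - 1 = 1, borrow out 1
  col 6: (1 - 1 borrow-in) - 1 → borrow from next column: (0+2) - 1 = 1, borrow out 1
  col 7: (1 - 1 borrow-in) - 0 → 0 - 0 = 0, borrow out 0
  col 8: (0 - 0 borrow-in) - 1 → borrow from next column: (0+2) - 1 = 1, borrow out 1
  col 9: (0 - 1 borrow-in) - 1 → borrow from next column: (-1+2) - 1 = 0, borrow out 1
  col 10: (1 - 1 borrow-in) - 0 → 0 - 0 = 0, borrow out 0
Reading bits MSB→LSB: 00101101001
Strip leading zeros: 101101001
= 101101001


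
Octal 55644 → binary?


Each octal digit → 3 binary bits:
  5 = 101
  5 = 101
  6 = 110
  4 = 100
  4 = 100
Concatenate: 101 101 110 100 100
= 101101110100100


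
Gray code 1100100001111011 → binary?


Gray code: 1100100001111011
MSB stays the same: 1
Each subsequent bit = prev_binary XOR current_gray:
  B[1] = 1 XOR 1 = 0
  B[2] = 0 XOR 0 = 0
  B[3] = 0 XOR 0 = 0
  B[4] = 0 XOR 1 = 1
  B[5] = 1 XOR 0 = 1
  B[6] = 1 XOR 0 = 1
  B[7] = 1 XOR 0 = 1
  B[8] = 1 XOR 0 = 1
  B[9] = 1 XOR 1 = 0
  B[10] = 0 XOR 1 = 1
  B[11] = 1 XOR 1 = 0
  B[12] = 0 XOR 1 = 1
  B[13] = 1 XOR 0 = 1
  B[14] = 1 XOR 1 = 0
  B[15] = 0 XOR 1 = 1
= 1000111110101101 (36781 decimal)


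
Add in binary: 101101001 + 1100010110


Align and add column by column (LSB to MSB, carry propagating):
  00101101001
+ 01100010110
  -----------
  col 0: 1 + 0 + 0 (carry in) = 1 → bit 1, carry out 0
  col 1: 0 + 1 + 0 (carry in) = 1 → bit 1, carry out 0
  col 2: 0 + 1 + 0 (carry in) = 1 → bit 1, carry out 0
  col 3: 1 + 0 + 0 (carry in) = 1 → bit 1, carry out 0
  col 4: 0 + 1 + 0 (carry in) = 1 → bit 1, carry out 0
  col 5: 1 + 0 + 0 (carry in) = 1 → bit 1, carry out 0
  col 6: 1 + 0 + 0 (carry in) = 1 → bit 1, carry out 0
  col 7: 0 + 0 + 0 (carry in) = 0 → bit 0, carry out 0
  col 8: 1 + 1 + 0 (carry in) = 2 → bit 0, carry out 1
  col 9: 0 + 1 + 1 (carry in) = 2 → bit 0, carry out 1
  col 10: 0 + 0 + 1 (carry in) = 1 → bit 1, carry out 0
Reading bits MSB→LSB: 10001111111
Strip leading zeros: 10001111111
= 10001111111


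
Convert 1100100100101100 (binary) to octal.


Group into 3-bit groups: 001100100100101100
  001 = 1
  100 = 4
  100 = 4
  100 = 4
  101 = 5
  100 = 4
= 0o144454


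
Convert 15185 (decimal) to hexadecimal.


Divide by 16 repeatedly:
15185 ÷ 16 = 949 remainder 1 (1)
949 ÷ 16 = 59 remainder 5 (5)
59 ÷ 16 = 3 remainder 11 (B)
3 ÷ 16 = 0 remainder 3 (3)
Reading remainders bottom-up:
= 0x3B51


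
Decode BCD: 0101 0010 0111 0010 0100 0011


Each 4-bit group → digit:
  0101 → 5
  0010 → 2
  0111 → 7
  0010 → 2
  0100 → 4
  0011 → 3
= 527243


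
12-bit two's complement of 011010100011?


Original: 011010100011
Step 1 - Invert all bits: 100101011100
Step 2 - Add 1: 100101011100 + 1
= 100101011101 (represents -1699)


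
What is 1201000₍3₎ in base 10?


Positional values (base 3):
  0 × 3^0 = 0 × 1 = 0
  0 × 3^1 = 0 × 3 = 0
  0 × 3^2 = 0 × 9 = 0
  1 × 3^3 = 1 × 27 = 27
  0 × 3^4 = 0 × 81 = 0
  2 × 3^5 = 2 × 243 = 486
  1 × 3^6 = 1 × 729 = 729
Sum = 0 + 0 + 0 + 27 + 0 + 486 + 729
= 1242


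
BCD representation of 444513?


Each digit → 4-bit binary:
  4 → 0100
  4 → 0100
  4 → 0100
  5 → 0101
  1 → 0001
  3 → 0011
= 0100 0100 0100 0101 0001 0011


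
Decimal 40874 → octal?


Divide by 8 repeatedly:
40874 ÷ 8 = 5109 remainder 2
5109 ÷ 8 = 638 remainder 5
638 ÷ 8 = 79 remainder 6
79 ÷ 8 = 9 remainder 7
9 ÷ 8 = 1 remainder 1
1 ÷ 8 = 0 remainder 1
Reading remainders bottom-up:
= 0o117652


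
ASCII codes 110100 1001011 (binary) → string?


Codes (binary): 110100 1001011
Per-code ASCII lookup:
  110100 = 52  (range 48-57: digits, 52 - 48 = 4) → '4'
  1001011 = 75  (range 65-90: uppercase, 75 - 65 = 10) → 'K'
= '4K'


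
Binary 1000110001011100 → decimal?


Positional values:
Bit 2: 1 × 2^2 = 4
Bit 3: 1 × 2^3 = 8
Bit 4: 1 × 2^4 = 16
Bit 6: 1 × 2^6 = 64
Bit 10: 1 × 2^10 = 1024
Bit 11: 1 × 2^11 = 2048
Bit 15: 1 × 2^15 = 32768
Sum = 4 + 8 + 16 + 64 + 1024 + 2048 + 32768
= 35932


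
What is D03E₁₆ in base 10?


Positional values:
Position 0: E × 16^0 = 14 × 1 = 14
Position 1: 3 × 16^1 = 3 × 16 = 48
Position 2: 0 × 16^2 = 0 × 256 = 0
Position 3: D × 16^3 = 13 × 4096 = 53248
Sum = 14 + 48 + 0 + 53248
= 53310


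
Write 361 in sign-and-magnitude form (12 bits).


Sign bit: 0 (positive)
Magnitude: 361 = 00101101001
= 000101101001


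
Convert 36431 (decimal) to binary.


Divide by 2 repeatedly:
36431 ÷ 2 = 18215 remainder 1
18215 ÷ 2 = 9107 remainder 1
9107 ÷ 2 = 4553 remainder 1
4553 ÷ 2 = 2276 remainder 1
2276 ÷ 2 = 1138 remainder 0
1138 ÷ 2 = 569 remainder 0
569 ÷ 2 = 284 remainder 1
284 ÷ 2 = 142 remainder 0
142 ÷ 2 = 71 remainder 0
71 ÷ 2 = 35 remainder 1
35 ÷ 2 = 17 remainder 1
17 ÷ 2 = 8 remainder 1
8 ÷ 2 = 4 remainder 0
4 ÷ 2 = 2 remainder 0
2 ÷ 2 = 1 remainder 0
1 ÷ 2 = 0 remainder 1
Reading remainders bottom-up:
= 1000111001001111


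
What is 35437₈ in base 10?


Positional values:
Position 0: 7 × 8^0 = 7
Position 1: 3 × 8^1 = 24
Position 2: 4 × 8^2 = 256
Position 3: 5 × 8^3 = 2560
Position 4: 3 × 8^4 = 12288
Sum = 7 + 24 + 256 + 2560 + 12288
= 15135


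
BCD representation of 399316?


Each digit → 4-bit binary:
  3 → 0011
  9 → 1001
  9 → 1001
  3 → 0011
  1 → 0001
  6 → 0110
= 0011 1001 1001 0011 0001 0110


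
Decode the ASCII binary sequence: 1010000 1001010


Codes (binary): 1010000 1001010
Per-code ASCII lookup:
  1010000 = 80  (range 65-90: uppercase, 80 - 65 = 15) → 'P'
  1001010 = 74  (range 65-90: uppercase, 74 - 65 = 9) → 'J'
= 'PJ'


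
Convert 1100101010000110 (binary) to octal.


Group into 3-bit groups: 001100101010000110
  001 = 1
  100 = 4
  101 = 5
  010 = 2
  000 = 0
  110 = 6
= 0o145206


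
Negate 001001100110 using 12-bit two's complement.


Original: 001001100110
Step 1 - Invert all bits: 110110011001
Step 2 - Add 1: 110110011001 + 1
= 110110011010 (represents -614)


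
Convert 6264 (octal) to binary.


Each octal digit → 3 binary bits:
  6 = 110
  2 = 010
  6 = 110
  4 = 100
Concatenate: 110 010 110 100
= 110010110100


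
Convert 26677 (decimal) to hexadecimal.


Divide by 16 repeatedly:
26677 ÷ 16 = 1667 remainder 5 (5)
1667 ÷ 16 = 104 remainder 3 (3)
104 ÷ 16 = 6 remainder 8 (8)
6 ÷ 16 = 0 remainder 6 (6)
Reading remainders bottom-up:
= 0x6835


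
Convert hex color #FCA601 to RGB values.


Hex: #FCA601
R = FC₁₆ = 252
G = A6₁₆ = 166
B = 01₁₆ = 1
= RGB(252, 166, 1)


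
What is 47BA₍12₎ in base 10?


Positional values (base 12):
  A × 12^0 = 10 × 1 = 10
  B × 12^1 = 11 × 12 = 132
  7 × 12^2 = 7 × 144 = 1008
  4 × 12^3 = 4 × 1728 = 6912
Sum = 10 + 132 + 1008 + 6912
= 8062


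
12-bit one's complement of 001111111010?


Original: 001111111010
Invert all bits:
  bit 0: 0 → 1
  bit 1: 0 → 1
  bit 2: 1 → 0
  bit 3: 1 → 0
  bit 4: 1 → 0
  bit 5: 1 → 0
  bit 6: 1 → 0
  bit 7: 1 → 0
  bit 8: 1 → 0
  bit 9: 0 → 1
  bit 10: 1 → 0
  bit 11: 0 → 1
= 110000000101


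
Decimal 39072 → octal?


Divide by 8 repeatedly:
39072 ÷ 8 = 4884 remainder 0
4884 ÷ 8 = 610 remainder 4
610 ÷ 8 = 76 remainder 2
76 ÷ 8 = 9 remainder 4
9 ÷ 8 = 1 remainder 1
1 ÷ 8 = 0 remainder 1
Reading remainders bottom-up:
= 0o114240


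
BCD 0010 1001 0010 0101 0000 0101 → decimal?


Each 4-bit group → digit:
  0010 → 2
  1001 → 9
  0010 → 2
  0101 → 5
  0000 → 0
  0101 → 5
= 292505


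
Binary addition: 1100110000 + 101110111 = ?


Align and add column by column (LSB to MSB, carry propagating):
  01100110000
+ 00101110111
  -----------
  col 0: 0 + 1 + 0 (carry in) = 1 → bit 1, carry out 0
  col 1: 0 + 1 + 0 (carry in) = 1 → bit 1, carry out 0
  col 2: 0 + 1 + 0 (carry in) = 1 → bit 1, carry out 0
  col 3: 0 + 0 + 0 (carry in) = 0 → bit 0, carry out 0
  col 4: 1 + 1 + 0 (carry in) = 2 → bit 0, carry out 1
  col 5: 1 + 1 + 1 (carry in) = 3 → bit 1, carry out 1
  col 6: 0 + 1 + 1 (carry in) = 2 → bit 0, carry out 1
  col 7: 0 + 0 + 1 (carry in) = 1 → bit 1, carry out 0
  col 8: 1 + 1 + 0 (carry in) = 2 → bit 0, carry out 1
  col 9: 1 + 0 + 1 (carry in) = 2 → bit 0, carry out 1
  col 10: 0 + 0 + 1 (carry in) = 1 → bit 1, carry out 0
Reading bits MSB→LSB: 10010100111
Strip leading zeros: 10010100111
= 10010100111


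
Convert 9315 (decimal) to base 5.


Divide by 5 repeatedly:
9315 ÷ 5 = 1863 remainder 0
1863 ÷ 5 = 372 remainder 3
372 ÷ 5 = 74 remainder 2
74 ÷ 5 = 14 remainder 4
14 ÷ 5 = 2 remainder 4
2 ÷ 5 = 0 remainder 2
Reading remainders bottom-up:
= 244230


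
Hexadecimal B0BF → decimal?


Positional values:
Position 0: F × 16^0 = 15 × 1 = 15
Position 1: B × 16^1 = 11 × 16 = 176
Position 2: 0 × 16^2 = 0 × 256 = 0
Position 3: B × 16^3 = 11 × 4096 = 45056
Sum = 15 + 176 + 0 + 45056
= 45247


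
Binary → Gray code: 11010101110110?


Binary: 11010101110110
Gray code: G = B XOR (B >> 1)
B >> 1 = 01101010111011
11010101110110 XOR 01101010111011:
  1 XOR 0 = 1
  1 XOR 1 = 0
  0 XOR 1 = 1
  1 XOR 0 = 1
  0 XOR 1 = 1
  1 XOR 0 = 1
  0 XOR 1 = 1
  1 XOR 0 = 1
  1 XOR 1 = 0
  1 XOR 1 = 0
  0 XOR 1 = 1
  1 XOR 0 = 1
  1 XOR 1 = 0
  0 XOR 1 = 1
= 10111111001101


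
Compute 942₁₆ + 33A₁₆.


Align and add column by column (LSB to MSB, each column mod 16 with carry):
  0942
+ 033A
  ----
  col 0: 2(2) + A(10) + 0 (carry in) = 12 → C(12), carry out 0
  col 1: 4(4) + 3(3) + 0 (carry in) = 7 → 7(7), carry out 0
  col 2: 9(9) + 3(3) + 0 (carry in) = 12 → C(12), carry out 0
  col 3: 0(0) + 0(0) + 0 (carry in) = 0 → 0(0), carry out 0
Reading digits MSB→LSB: 0C7C
Strip leading zeros: C7C
= 0xC7C


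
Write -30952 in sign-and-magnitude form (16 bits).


Sign bit: 1 (negative)
Magnitude: 30952 = 111100011101000
= 1111100011101000


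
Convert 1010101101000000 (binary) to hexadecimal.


Group into 4-bit nibbles: 1010101101000000
  1010 = A
  1011 = B
  0100 = 4
  0000 = 0
= 0xAB40


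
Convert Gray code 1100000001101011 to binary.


Gray code: 1100000001101011
MSB stays the same: 1
Each subsequent bit = prev_binary XOR current_gray:
  B[1] = 1 XOR 1 = 0
  B[2] = 0 XOR 0 = 0
  B[3] = 0 XOR 0 = 0
  B[4] = 0 XOR 0 = 0
  B[5] = 0 XOR 0 = 0
  B[6] = 0 XOR 0 = 0
  B[7] = 0 XOR 0 = 0
  B[8] = 0 XOR 0 = 0
  B[9] = 0 XOR 1 = 1
  B[10] = 1 XOR 1 = 0
  B[11] = 0 XOR 0 = 0
  B[12] = 0 XOR 1 = 1
  B[13] = 1 XOR 0 = 1
  B[14] = 1 XOR 1 = 0
  B[15] = 0 XOR 1 = 1
= 1000000001001101 (32845 decimal)


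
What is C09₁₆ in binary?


Each hex digit → 4 binary bits:
  C = 1100
  0 = 0000
  9 = 1001
Concatenate: 1100 0000 1001
= 110000001001


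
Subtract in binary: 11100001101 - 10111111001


Align and subtract column by column (LSB to MSB, borrowing when needed):
  11100001101
- 10111111001
  -----------
  col 0: (1 - 0 borrow-in) - 1 → 1 - 1 = 0, borrow out 0
  col 1: (0 - 0 borrow-in) - 0 → 0 - 0 = 0, borrow out 0
  col 2: (1 - 0 borrow-in) - 0 → 1 - 0 = 1, borrow out 0
  col 3: (1 - 0 borrow-in) - 1 → 1 - 1 = 0, borrow out 0
  col 4: (0 - 0 borrow-in) - 1 → borrow from next column: (0+2) - 1 = 1, borrow out 1
  col 5: (0 - 1 borrow-in) - 1 → borrow from next column: (-1+2) - 1 = 0, borrow out 1
  col 6: (0 - 1 borrow-in) - 1 → borrow from next column: (-1+2) - 1 = 0, borrow out 1
  col 7: (0 - 1 borrow-in) - 1 → borrow from next column: (-1+2) - 1 = 0, borrow out 1
  col 8: (1 - 1 borrow-in) - 1 → borrow from next column: (0+2) - 1 = 1, borrow out 1
  col 9: (1 - 1 borrow-in) - 0 → 0 - 0 = 0, borrow out 0
  col 10: (1 - 0 borrow-in) - 1 → 1 - 1 = 0, borrow out 0
Reading bits MSB→LSB: 00100010100
Strip leading zeros: 100010100
= 100010100


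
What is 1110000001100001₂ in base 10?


Positional values:
Bit 0: 1 × 2^0 = 1
Bit 5: 1 × 2^5 = 32
Bit 6: 1 × 2^6 = 64
Bit 13: 1 × 2^13 = 8192
Bit 14: 1 × 2^14 = 16384
Bit 15: 1 × 2^15 = 32768
Sum = 1 + 32 + 64 + 8192 + 16384 + 32768
= 57441


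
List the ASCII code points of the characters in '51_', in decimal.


String: '51_'  (3 characters)
Per-character ASCII lookup:
  '5': digits start at 48: '5' = 48 + 5 = 53
  '1': digits start at 48: '1' = 48 + 1 = 49
  '_': special character: '_' = 95
= 53 49 95


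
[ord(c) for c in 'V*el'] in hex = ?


String: 'V*el'  (4 characters)
Per-character ASCII lookup:
  'V': uppercase starts at 65: 'V' = 65 + 21 = 86 → 0x56
  '*': special character: '*' = 42 → 0x2A
  'e': lowercase starts at 97: 'e' = 97 + 4 = 101 → 0x65
  'l': lowercase starts at 97: 'l' = 97 + 11 = 108 → 0x6C
= 0x56 0x2A 0x65 0x6C


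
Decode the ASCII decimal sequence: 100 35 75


Codes (decimal): 100 35 75
Per-code ASCII lookup:
  100  (range 97-122: lowercase, 100 - 97 = 3) → 'd'
  35  (special character) → '#'
  75  (range 65-90: uppercase, 75 - 65 = 10) → 'K'
= 'd#K'


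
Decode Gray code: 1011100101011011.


Gray code: 1011100101011011
MSB stays the same: 1
Each subsequent bit = prev_binary XOR current_gray:
  B[1] = 1 XOR 0 = 1
  B[2] = 1 XOR 1 = 0
  B[3] = 0 XOR 1 = 1
  B[4] = 1 XOR 1 = 0
  B[5] = 0 XOR 0 = 0
  B[6] = 0 XOR 0 = 0
  B[7] = 0 XOR 1 = 1
  B[8] = 1 XOR 0 = 1
  B[9] = 1 XOR 1 = 0
  B[10] = 0 XOR 0 = 0
  B[11] = 0 XOR 1 = 1
  B[12] = 1 XOR 1 = 0
  B[13] = 0 XOR 0 = 0
  B[14] = 0 XOR 1 = 1
  B[15] = 1 XOR 1 = 0
= 1101000110010010 (53650 decimal)


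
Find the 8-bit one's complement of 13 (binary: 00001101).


Original: 00001101
Invert all bits:
  bit 0: 0 → 1
  bit 1: 0 → 1
  bit 2: 0 → 1
  bit 3: 0 → 1
  bit 4: 1 → 0
  bit 5: 1 → 0
  bit 6: 0 → 1
  bit 7: 1 → 0
= 11110010


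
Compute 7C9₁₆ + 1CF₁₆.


Align and add column by column (LSB to MSB, each column mod 16 with carry):
  07C9
+ 01CF
  ----
  col 0: 9(9) + F(15) + 0 (carry in) = 24 → 8(8), carry out 1
  col 1: C(12) + C(12) + 1 (carry in) = 25 → 9(9), carry out 1
  col 2: 7(7) + 1(1) + 1 (carry in) = 9 → 9(9), carry out 0
  col 3: 0(0) + 0(0) + 0 (carry in) = 0 → 0(0), carry out 0
Reading digits MSB→LSB: 0998
Strip leading zeros: 998
= 0x998


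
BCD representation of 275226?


Each digit → 4-bit binary:
  2 → 0010
  7 → 0111
  5 → 0101
  2 → 0010
  2 → 0010
  6 → 0110
= 0010 0111 0101 0010 0010 0110


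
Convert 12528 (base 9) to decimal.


Positional values (base 9):
  8 × 9^0 = 8 × 1 = 8
  2 × 9^1 = 2 × 9 = 18
  5 × 9^2 = 5 × 81 = 405
  2 × 9^3 = 2 × 729 = 1458
  1 × 9^4 = 1 × 6561 = 6561
Sum = 8 + 18 + 405 + 1458 + 6561
= 8450


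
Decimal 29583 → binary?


Divide by 2 repeatedly:
29583 ÷ 2 = 14791 remainder 1
14791 ÷ 2 = 7395 remainder 1
7395 ÷ 2 = 3697 remainder 1
3697 ÷ 2 = 1848 remainder 1
1848 ÷ 2 = 924 remainder 0
924 ÷ 2 = 462 remainder 0
462 ÷ 2 = 231 remainder 0
231 ÷ 2 = 115 remainder 1
115 ÷ 2 = 57 remainder 1
57 ÷ 2 = 28 remainder 1
28 ÷ 2 = 14 remainder 0
14 ÷ 2 = 7 remainder 0
7 ÷ 2 = 3 remainder 1
3 ÷ 2 = 1 remainder 1
1 ÷ 2 = 0 remainder 1
Reading remainders bottom-up:
= 111001110001111


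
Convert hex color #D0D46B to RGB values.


Hex: #D0D46B
R = D0₁₆ = 208
G = D4₁₆ = 212
B = 6B₁₆ = 107
= RGB(208, 212, 107)


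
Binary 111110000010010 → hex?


Group into 4-bit nibbles: 0111110000010010
  0111 = 7
  1100 = C
  0001 = 1
  0010 = 2
= 0x7C12


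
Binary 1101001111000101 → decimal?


Positional values:
Bit 0: 1 × 2^0 = 1
Bit 2: 1 × 2^2 = 4
Bit 6: 1 × 2^6 = 64
Bit 7: 1 × 2^7 = 128
Bit 8: 1 × 2^8 = 256
Bit 9: 1 × 2^9 = 512
Bit 12: 1 × 2^12 = 4096
Bit 14: 1 × 2^14 = 16384
Bit 15: 1 × 2^15 = 32768
Sum = 1 + 4 + 64 + 128 + 256 + 512 + 4096 + 16384 + 32768
= 54213


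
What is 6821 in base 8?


Divide by 8 repeatedly:
6821 ÷ 8 = 852 remainder 5
852 ÷ 8 = 106 remainder 4
106 ÷ 8 = 13 remainder 2
13 ÷ 8 = 1 remainder 5
1 ÷ 8 = 0 remainder 1
Reading remainders bottom-up:
= 0o15245


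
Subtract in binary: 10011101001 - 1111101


Align and subtract column by column (LSB to MSB, borrowing when needed):
  10011101001
- 00001111101
  -----------
  col 0: (1 - 0 borrow-in) - 1 → 1 - 1 = 0, borrow out 0
  col 1: (0 - 0 borrow-in) - 0 → 0 - 0 = 0, borrow out 0
  col 2: (0 - 0 borrow-in) - 1 → borrow from next column: (0+2) - 1 = 1, borrow out 1
  col 3: (1 - 1 borrow-in) - 1 → borrow from next column: (0+2) - 1 = 1, borrow out 1
  col 4: (0 - 1 borrow-in) - 1 → borrow from next column: (-1+2) - 1 = 0, borrow out 1
  col 5: (1 - 1 borrow-in) - 1 → borrow from next column: (0+2) - 1 = 1, borrow out 1
  col 6: (1 - 1 borrow-in) - 1 → borrow from next column: (0+2) - 1 = 1, borrow out 1
  col 7: (1 - 1 borrow-in) - 0 → 0 - 0 = 0, borrow out 0
  col 8: (0 - 0 borrow-in) - 0 → 0 - 0 = 0, borrow out 0
  col 9: (0 - 0 borrow-in) - 0 → 0 - 0 = 0, borrow out 0
  col 10: (1 - 0 borrow-in) - 0 → 1 - 0 = 1, borrow out 0
Reading bits MSB→LSB: 10001101100
Strip leading zeros: 10001101100
= 10001101100


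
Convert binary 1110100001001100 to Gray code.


Binary: 1110100001001100
Gray code: G = B XOR (B >> 1)
B >> 1 = 0111010000100110
1110100001001100 XOR 0111010000100110:
  1 XOR 0 = 1
  1 XOR 1 = 0
  1 XOR 1 = 0
  0 XOR 1 = 1
  1 XOR 0 = 1
  0 XOR 1 = 1
  0 XOR 0 = 0
  0 XOR 0 = 0
  0 XOR 0 = 0
  1 XOR 0 = 1
  0 XOR 1 = 1
  0 XOR 0 = 0
  1 XOR 0 = 1
  1 XOR 1 = 0
  0 XOR 1 = 1
  0 XOR 0 = 0
= 1001110001101010


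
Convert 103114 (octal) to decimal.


Positional values:
Position 0: 4 × 8^0 = 4
Position 1: 1 × 8^1 = 8
Position 2: 1 × 8^2 = 64
Position 3: 3 × 8^3 = 1536
Position 4: 0 × 8^4 = 0
Position 5: 1 × 8^5 = 32768
Sum = 4 + 8 + 64 + 1536 + 0 + 32768
= 34380


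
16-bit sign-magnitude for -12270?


Sign bit: 1 (negative)
Magnitude: 12270 = 010111111101110
= 1010111111101110


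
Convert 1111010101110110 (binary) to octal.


Group into 3-bit groups: 001111010101110110
  001 = 1
  111 = 7
  010 = 2
  101 = 5
  110 = 6
  110 = 6
= 0o172566


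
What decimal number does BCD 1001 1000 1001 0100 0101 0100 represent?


Each 4-bit group → digit:
  1001 → 9
  1000 → 8
  1001 → 9
  0100 → 4
  0101 → 5
  0100 → 4
= 989454


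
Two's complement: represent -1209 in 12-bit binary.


Original: 010010111001
Step 1 - Invert all bits: 101101000110
Step 2 - Add 1: 101101000110 + 1
= 101101000111 (represents -1209)


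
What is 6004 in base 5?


Divide by 5 repeatedly:
6004 ÷ 5 = 1200 remainder 4
1200 ÷ 5 = 240 remainder 0
240 ÷ 5 = 48 remainder 0
48 ÷ 5 = 9 remainder 3
9 ÷ 5 = 1 remainder 4
1 ÷ 5 = 0 remainder 1
Reading remainders bottom-up:
= 143004


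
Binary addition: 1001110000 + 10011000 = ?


Align and add column by column (LSB to MSB, carry propagating):
  01001110000
+ 00010011000
  -----------
  col 0: 0 + 0 + 0 (carry in) = 0 → bit 0, carry out 0
  col 1: 0 + 0 + 0 (carry in) = 0 → bit 0, carry out 0
  col 2: 0 + 0 + 0 (carry in) = 0 → bit 0, carry out 0
  col 3: 0 + 1 + 0 (carry in) = 1 → bit 1, carry out 0
  col 4: 1 + 1 + 0 (carry in) = 2 → bit 0, carry out 1
  col 5: 1 + 0 + 1 (carry in) = 2 → bit 0, carry out 1
  col 6: 1 + 0 + 1 (carry in) = 2 → bit 0, carry out 1
  col 7: 0 + 1 + 1 (carry in) = 2 → bit 0, carry out 1
  col 8: 0 + 0 + 1 (carry in) = 1 → bit 1, carry out 0
  col 9: 1 + 0 + 0 (carry in) = 1 → bit 1, carry out 0
  col 10: 0 + 0 + 0 (carry in) = 0 → bit 0, carry out 0
Reading bits MSB→LSB: 01100001000
Strip leading zeros: 1100001000
= 1100001000


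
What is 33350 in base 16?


Divide by 16 repeatedly:
33350 ÷ 16 = 2084 remainder 6 (6)
2084 ÷ 16 = 130 remainder 4 (4)
130 ÷ 16 = 8 remainder 2 (2)
8 ÷ 16 = 0 remainder 8 (8)
Reading remainders bottom-up:
= 0x8246


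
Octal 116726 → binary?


Each octal digit → 3 binary bits:
  1 = 001
  1 = 001
  6 = 110
  7 = 111
  2 = 010
  6 = 110
Concatenate: 001 001 110 111 010 110
= 001001110111010110


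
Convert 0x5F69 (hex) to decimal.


Positional values:
Position 0: 9 × 16^0 = 9 × 1 = 9
Position 1: 6 × 16^1 = 6 × 16 = 96
Position 2: F × 16^2 = 15 × 256 = 3840
Position 3: 5 × 16^3 = 5 × 4096 = 20480
Sum = 9 + 96 + 3840 + 20480
= 24425


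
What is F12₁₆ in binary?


Each hex digit → 4 binary bits:
  F = 1111
  1 = 0001
  2 = 0010
Concatenate: 1111 0001 0010
= 111100010010


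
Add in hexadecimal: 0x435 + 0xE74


Align and add column by column (LSB to MSB, each column mod 16 with carry):
  0435
+ 0E74
  ----
  col 0: 5(5) + 4(4) + 0 (carry in) = 9 → 9(9), carry out 0
  col 1: 3(3) + 7(7) + 0 (carry in) = 10 → A(10), carry out 0
  col 2: 4(4) + E(14) + 0 (carry in) = 18 → 2(2), carry out 1
  col 3: 0(0) + 0(0) + 1 (carry in) = 1 → 1(1), carry out 0
Reading digits MSB→LSB: 12A9
Strip leading zeros: 12A9
= 0x12A9


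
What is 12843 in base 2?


Divide by 2 repeatedly:
12843 ÷ 2 = 6421 remainder 1
6421 ÷ 2 = 3210 remainder 1
3210 ÷ 2 = 1605 remainder 0
1605 ÷ 2 = 802 remainder 1
802 ÷ 2 = 401 remainder 0
401 ÷ 2 = 200 remainder 1
200 ÷ 2 = 100 remainder 0
100 ÷ 2 = 50 remainder 0
50 ÷ 2 = 25 remainder 0
25 ÷ 2 = 12 remainder 1
12 ÷ 2 = 6 remainder 0
6 ÷ 2 = 3 remainder 0
3 ÷ 2 = 1 remainder 1
1 ÷ 2 = 0 remainder 1
Reading remainders bottom-up:
= 11001000101011


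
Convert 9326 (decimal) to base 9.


Divide by 9 repeatedly:
9326 ÷ 9 = 1036 remainder 2
1036 ÷ 9 = 115 remainder 1
115 ÷ 9 = 12 remainder 7
12 ÷ 9 = 1 remainder 3
1 ÷ 9 = 0 remainder 1
Reading remainders bottom-up:
= 13712


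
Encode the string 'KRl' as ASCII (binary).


String: 'KRl'  (3 characters)
Per-character ASCII lookup:
  'K': uppercase starts at 65: 'K' = 65 + 10 = 75 → 1001011
  'R': uppercase starts at 65: 'R' = 65 + 17 = 82 → 1010010
  'l': lowercase starts at 97: 'l' = 97 + 11 = 108 → 1101100
= 1001011 1010010 1101100


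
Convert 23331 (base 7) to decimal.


Positional values (base 7):
  1 × 7^0 = 1 × 1 = 1
  3 × 7^1 = 3 × 7 = 21
  3 × 7^2 = 3 × 49 = 147
  3 × 7^3 = 3 × 343 = 1029
  2 × 7^4 = 2 × 2401 = 4802
Sum = 1 + 21 + 147 + 1029 + 4802
= 6000


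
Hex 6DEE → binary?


Each hex digit → 4 binary bits:
  6 = 0110
  D = 1101
  E = 1110
  E = 1110
Concatenate: 0110 1101 1110 1110
= 0110110111101110


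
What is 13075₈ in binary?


Each octal digit → 3 binary bits:
  1 = 001
  3 = 011
  0 = 000
  7 = 111
  5 = 101
Concatenate: 001 011 000 111 101
= 001011000111101


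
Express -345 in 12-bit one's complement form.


Original: 000101011001
Invert all bits:
  bit 0: 0 → 1
  bit 1: 0 → 1
  bit 2: 0 → 1
  bit 3: 1 → 0
  bit 4: 0 → 1
  bit 5: 1 → 0
  bit 6: 0 → 1
  bit 7: 1 → 0
  bit 8: 1 → 0
  bit 9: 0 → 1
  bit 10: 0 → 1
  bit 11: 1 → 0
= 111010100110


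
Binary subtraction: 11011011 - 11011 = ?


Align and subtract column by column (LSB to MSB, borrowing when needed):
  11011011
- 00011011
  --------
  col 0: (1 - 0 borrow-in) - 1 → 1 - 1 = 0, borrow out 0
  col 1: (1 - 0 borrow-in) - 1 → 1 - 1 = 0, borrow out 0
  col 2: (0 - 0 borrow-in) - 0 → 0 - 0 = 0, borrow out 0
  col 3: (1 - 0 borrow-in) - 1 → 1 - 1 = 0, borrow out 0
  col 4: (1 - 0 borrow-in) - 1 → 1 - 1 = 0, borrow out 0
  col 5: (0 - 0 borrow-in) - 0 → 0 - 0 = 0, borrow out 0
  col 6: (1 - 0 borrow-in) - 0 → 1 - 0 = 1, borrow out 0
  col 7: (1 - 0 borrow-in) - 0 → 1 - 0 = 1, borrow out 0
Reading bits MSB→LSB: 11000000
Strip leading zeros: 11000000
= 11000000


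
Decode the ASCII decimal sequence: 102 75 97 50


Codes (decimal): 102 75 97 50
Per-code ASCII lookup:
  102  (range 97-122: lowercase, 102 - 97 = 5) → 'f'
  75  (range 65-90: uppercase, 75 - 65 = 10) → 'K'
  97  (range 97-122: lowercase, 97 - 97 = 0) → 'a'
  50  (range 48-57: digits, 50 - 48 = 2) → '2'
= 'fKa2'


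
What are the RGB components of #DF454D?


Hex: #DF454D
R = DF₁₆ = 223
G = 45₁₆ = 69
B = 4D₁₆ = 77
= RGB(223, 69, 77)


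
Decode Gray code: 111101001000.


Gray code: 111101001000
MSB stays the same: 1
Each subsequent bit = prev_binary XOR current_gray:
  B[1] = 1 XOR 1 = 0
  B[2] = 0 XOR 1 = 1
  B[3] = 1 XOR 1 = 0
  B[4] = 0 XOR 0 = 0
  B[5] = 0 XOR 1 = 1
  B[6] = 1 XOR 0 = 1
  B[7] = 1 XOR 0 = 1
  B[8] = 1 XOR 1 = 0
  B[9] = 0 XOR 0 = 0
  B[10] = 0 XOR 0 = 0
  B[11] = 0 XOR 0 = 0
= 101001110000 (2672 decimal)


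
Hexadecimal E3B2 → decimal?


Positional values:
Position 0: 2 × 16^0 = 2 × 1 = 2
Position 1: B × 16^1 = 11 × 16 = 176
Position 2: 3 × 16^2 = 3 × 256 = 768
Position 3: E × 16^3 = 14 × 4096 = 57344
Sum = 2 + 176 + 768 + 57344
= 58290


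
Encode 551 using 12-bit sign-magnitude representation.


Sign bit: 0 (positive)
Magnitude: 551 = 01000100111
= 001000100111


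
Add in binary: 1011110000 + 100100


Align and add column by column (LSB to MSB, carry propagating):
  01011110000
+ 00000100100
  -----------
  col 0: 0 + 0 + 0 (carry in) = 0 → bit 0, carry out 0
  col 1: 0 + 0 + 0 (carry in) = 0 → bit 0, carry out 0
  col 2: 0 + 1 + 0 (carry in) = 1 → bit 1, carry out 0
  col 3: 0 + 0 + 0 (carry in) = 0 → bit 0, carry out 0
  col 4: 1 + 0 + 0 (carry in) = 1 → bit 1, carry out 0
  col 5: 1 + 1 + 0 (carry in) = 2 → bit 0, carry out 1
  col 6: 1 + 0 + 1 (carry in) = 2 → bit 0, carry out 1
  col 7: 1 + 0 + 1 (carry in) = 2 → bit 0, carry out 1
  col 8: 0 + 0 + 1 (carry in) = 1 → bit 1, carry out 0
  col 9: 1 + 0 + 0 (carry in) = 1 → bit 1, carry out 0
  col 10: 0 + 0 + 0 (carry in) = 0 → bit 0, carry out 0
Reading bits MSB→LSB: 01100010100
Strip leading zeros: 1100010100
= 1100010100


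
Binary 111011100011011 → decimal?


Positional values:
Bit 0: 1 × 2^0 = 1
Bit 1: 1 × 2^1 = 2
Bit 3: 1 × 2^3 = 8
Bit 4: 1 × 2^4 = 16
Bit 8: 1 × 2^8 = 256
Bit 9: 1 × 2^9 = 512
Bit 10: 1 × 2^10 = 1024
Bit 12: 1 × 2^12 = 4096
Bit 13: 1 × 2^13 = 8192
Bit 14: 1 × 2^14 = 16384
Sum = 1 + 2 + 8 + 16 + 256 + 512 + 1024 + 4096 + 8192 + 16384
= 30491


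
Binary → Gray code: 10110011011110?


Binary: 10110011011110
Gray code: G = B XOR (B >> 1)
B >> 1 = 01011001101111
10110011011110 XOR 01011001101111:
  1 XOR 0 = 1
  0 XOR 1 = 1
  1 XOR 0 = 1
  1 XOR 1 = 0
  0 XOR 1 = 1
  0 XOR 0 = 0
  1 XOR 0 = 1
  1 XOR 1 = 0
  0 XOR 1 = 1
  1 XOR 0 = 1
  1 XOR 1 = 0
  1 XOR 1 = 0
  1 XOR 1 = 0
  0 XOR 1 = 1
= 11101010110001


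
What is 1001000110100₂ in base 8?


Group into 3-bit groups: 001001000110100
  001 = 1
  001 = 1
  000 = 0
  110 = 6
  100 = 4
= 0o11064


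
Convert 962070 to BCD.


Each digit → 4-bit binary:
  9 → 1001
  6 → 0110
  2 → 0010
  0 → 0000
  7 → 0111
  0 → 0000
= 1001 0110 0010 0000 0111 0000


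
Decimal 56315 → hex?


Divide by 16 repeatedly:
56315 ÷ 16 = 3519 remainder 11 (B)
3519 ÷ 16 = 219 remainder 15 (F)
219 ÷ 16 = 13 remainder 11 (B)
13 ÷ 16 = 0 remainder 13 (D)
Reading remainders bottom-up:
= 0xDBFB


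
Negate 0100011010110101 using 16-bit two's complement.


Original: 0100011010110101
Step 1 - Invert all bits: 1011100101001010
Step 2 - Add 1: 1011100101001010 + 1
= 1011100101001011 (represents -18101)


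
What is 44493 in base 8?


Divide by 8 repeatedly:
44493 ÷ 8 = 5561 remainder 5
5561 ÷ 8 = 695 remainder 1
695 ÷ 8 = 86 remainder 7
86 ÷ 8 = 10 remainder 6
10 ÷ 8 = 1 remainder 2
1 ÷ 8 = 0 remainder 1
Reading remainders bottom-up:
= 0o126715


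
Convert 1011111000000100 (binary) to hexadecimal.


Group into 4-bit nibbles: 1011111000000100
  1011 = B
  1110 = E
  0000 = 0
  0100 = 4
= 0xBE04


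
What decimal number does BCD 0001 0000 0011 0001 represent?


Each 4-bit group → digit:
  0001 → 1
  0000 → 0
  0011 → 3
  0001 → 1
= 1031


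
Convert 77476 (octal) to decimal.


Positional values:
Position 0: 6 × 8^0 = 6
Position 1: 7 × 8^1 = 56
Position 2: 4 × 8^2 = 256
Position 3: 7 × 8^3 = 3584
Position 4: 7 × 8^4 = 28672
Sum = 6 + 56 + 256 + 3584 + 28672
= 32574


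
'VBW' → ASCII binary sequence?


String: 'VBW'  (3 characters)
Per-character ASCII lookup:
  'V': uppercase starts at 65: 'V' = 65 + 21 = 86 → 1010110
  'B': uppercase starts at 65: 'B' = 65 + 1 = 66 → 1000010
  'W': uppercase starts at 65: 'W' = 65 + 22 = 87 → 1010111
= 1010110 1000010 1010111


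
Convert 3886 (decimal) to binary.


Divide by 2 repeatedly:
3886 ÷ 2 = 1943 remainder 0
1943 ÷ 2 = 971 remainder 1
971 ÷ 2 = 485 remainder 1
485 ÷ 2 = 242 remainder 1
242 ÷ 2 = 121 remainder 0
121 ÷ 2 = 60 remainder 1
60 ÷ 2 = 30 remainder 0
30 ÷ 2 = 15 remainder 0
15 ÷ 2 = 7 remainder 1
7 ÷ 2 = 3 remainder 1
3 ÷ 2 = 1 remainder 1
1 ÷ 2 = 0 remainder 1
Reading remainders bottom-up:
= 111100101110


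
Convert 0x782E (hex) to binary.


Each hex digit → 4 binary bits:
  7 = 0111
  8 = 1000
  2 = 0010
  E = 1110
Concatenate: 0111 1000 0010 1110
= 0111100000101110


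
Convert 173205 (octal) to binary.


Each octal digit → 3 binary bits:
  1 = 001
  7 = 111
  3 = 011
  2 = 010
  0 = 000
  5 = 101
Concatenate: 001 111 011 010 000 101
= 001111011010000101


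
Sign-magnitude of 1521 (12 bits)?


Sign bit: 0 (positive)
Magnitude: 1521 = 10111110001
= 010111110001


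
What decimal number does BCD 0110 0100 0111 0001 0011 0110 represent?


Each 4-bit group → digit:
  0110 → 6
  0100 → 4
  0111 → 7
  0001 → 1
  0011 → 3
  0110 → 6
= 647136


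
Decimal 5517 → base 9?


Divide by 9 repeatedly:
5517 ÷ 9 = 613 remainder 0
613 ÷ 9 = 68 remainder 1
68 ÷ 9 = 7 remainder 5
7 ÷ 9 = 0 remainder 7
Reading remainders bottom-up:
= 7510


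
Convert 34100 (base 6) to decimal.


Positional values (base 6):
  0 × 6^0 = 0 × 1 = 0
  0 × 6^1 = 0 × 6 = 0
  1 × 6^2 = 1 × 36 = 36
  4 × 6^3 = 4 × 216 = 864
  3 × 6^4 = 3 × 1296 = 3888
Sum = 0 + 0 + 36 + 864 + 3888
= 4788


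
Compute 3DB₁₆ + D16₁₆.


Align and add column by column (LSB to MSB, each column mod 16 with carry):
  03DB
+ 0D16
  ----
  col 0: B(11) + 6(6) + 0 (carry in) = 17 → 1(1), carry out 1
  col 1: D(13) + 1(1) + 1 (carry in) = 15 → F(15), carry out 0
  col 2: 3(3) + D(13) + 0 (carry in) = 16 → 0(0), carry out 1
  col 3: 0(0) + 0(0) + 1 (carry in) = 1 → 1(1), carry out 0
Reading digits MSB→LSB: 10F1
Strip leading zeros: 10F1
= 0x10F1


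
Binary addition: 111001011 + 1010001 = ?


Align and add column by column (LSB to MSB, carry propagating):
  0111001011
+ 0001010001
  ----------
  col 0: 1 + 1 + 0 (carry in) = 2 → bit 0, carry out 1
  col 1: 1 + 0 + 1 (carry in) = 2 → bit 0, carry out 1
  col 2: 0 + 0 + 1 (carry in) = 1 → bit 1, carry out 0
  col 3: 1 + 0 + 0 (carry in) = 1 → bit 1, carry out 0
  col 4: 0 + 1 + 0 (carry in) = 1 → bit 1, carry out 0
  col 5: 0 + 0 + 0 (carry in) = 0 → bit 0, carry out 0
  col 6: 1 + 1 + 0 (carry in) = 2 → bit 0, carry out 1
  col 7: 1 + 0 + 1 (carry in) = 2 → bit 0, carry out 1
  col 8: 1 + 0 + 1 (carry in) = 2 → bit 0, carry out 1
  col 9: 0 + 0 + 1 (carry in) = 1 → bit 1, carry out 0
Reading bits MSB→LSB: 1000011100
Strip leading zeros: 1000011100
= 1000011100


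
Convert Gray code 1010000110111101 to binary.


Gray code: 1010000110111101
MSB stays the same: 1
Each subsequent bit = prev_binary XOR current_gray:
  B[1] = 1 XOR 0 = 1
  B[2] = 1 XOR 1 = 0
  B[3] = 0 XOR 0 = 0
  B[4] = 0 XOR 0 = 0
  B[5] = 0 XOR 0 = 0
  B[6] = 0 XOR 0 = 0
  B[7] = 0 XOR 1 = 1
  B[8] = 1 XOR 1 = 0
  B[9] = 0 XOR 0 = 0
  B[10] = 0 XOR 1 = 1
  B[11] = 1 XOR 1 = 0
  B[12] = 0 XOR 1 = 1
  B[13] = 1 XOR 1 = 0
  B[14] = 0 XOR 0 = 0
  B[15] = 0 XOR 1 = 1
= 1100000100101001 (49449 decimal)


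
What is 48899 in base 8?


Divide by 8 repeatedly:
48899 ÷ 8 = 6112 remainder 3
6112 ÷ 8 = 764 remainder 0
764 ÷ 8 = 95 remainder 4
95 ÷ 8 = 11 remainder 7
11 ÷ 8 = 1 remainder 3
1 ÷ 8 = 0 remainder 1
Reading remainders bottom-up:
= 0o137403


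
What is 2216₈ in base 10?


Positional values:
Position 0: 6 × 8^0 = 6
Position 1: 1 × 8^1 = 8
Position 2: 2 × 8^2 = 128
Position 3: 2 × 8^3 = 1024
Sum = 6 + 8 + 128 + 1024
= 1166


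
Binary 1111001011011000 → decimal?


Positional values:
Bit 3: 1 × 2^3 = 8
Bit 4: 1 × 2^4 = 16
Bit 6: 1 × 2^6 = 64
Bit 7: 1 × 2^7 = 128
Bit 9: 1 × 2^9 = 512
Bit 12: 1 × 2^12 = 4096
Bit 13: 1 × 2^13 = 8192
Bit 14: 1 × 2^14 = 16384
Bit 15: 1 × 2^15 = 32768
Sum = 8 + 16 + 64 + 128 + 512 + 4096 + 8192 + 16384 + 32768
= 62168


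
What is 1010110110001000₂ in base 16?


Group into 4-bit nibbles: 1010110110001000
  1010 = A
  1101 = D
  1000 = 8
  1000 = 8
= 0xAD88


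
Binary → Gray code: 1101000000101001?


Binary: 1101000000101001
Gray code: G = B XOR (B >> 1)
B >> 1 = 0110100000010100
1101000000101001 XOR 0110100000010100:
  1 XOR 0 = 1
  1 XOR 1 = 0
  0 XOR 1 = 1
  1 XOR 0 = 1
  0 XOR 1 = 1
  0 XOR 0 = 0
  0 XOR 0 = 0
  0 XOR 0 = 0
  0 XOR 0 = 0
  0 XOR 0 = 0
  1 XOR 0 = 1
  0 XOR 1 = 1
  1 XOR 0 = 1
  0 XOR 1 = 1
  0 XOR 0 = 0
  1 XOR 0 = 1
= 1011100000111101


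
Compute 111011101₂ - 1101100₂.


Align and subtract column by column (LSB to MSB, borrowing when needed):
  111011101
- 001101100
  ---------
  col 0: (1 - 0 borrow-in) - 0 → 1 - 0 = 1, borrow out 0
  col 1: (0 - 0 borrow-in) - 0 → 0 - 0 = 0, borrow out 0
  col 2: (1 - 0 borrow-in) - 1 → 1 - 1 = 0, borrow out 0
  col 3: (1 - 0 borrow-in) - 1 → 1 - 1 = 0, borrow out 0
  col 4: (1 - 0 borrow-in) - 0 → 1 - 0 = 1, borrow out 0
  col 5: (0 - 0 borrow-in) - 1 → borrow from next column: (0+2) - 1 = 1, borrow out 1
  col 6: (1 - 1 borrow-in) - 1 → borrow from next column: (0+2) - 1 = 1, borrow out 1
  col 7: (1 - 1 borrow-in) - 0 → 0 - 0 = 0, borrow out 0
  col 8: (1 - 0 borrow-in) - 0 → 1 - 0 = 1, borrow out 0
Reading bits MSB→LSB: 101110001
Strip leading zeros: 101110001
= 101110001


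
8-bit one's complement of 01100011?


Original: 01100011
Invert all bits:
  bit 0: 0 → 1
  bit 1: 1 → 0
  bit 2: 1 → 0
  bit 3: 0 → 1
  bit 4: 0 → 1
  bit 5: 0 → 1
  bit 6: 1 → 0
  bit 7: 1 → 0
= 10011100


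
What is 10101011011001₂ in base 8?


Group into 3-bit groups: 010101011011001
  010 = 2
  101 = 5
  011 = 3
  011 = 3
  001 = 1
= 0o25331


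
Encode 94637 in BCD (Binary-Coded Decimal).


Each digit → 4-bit binary:
  9 → 1001
  4 → 0100
  6 → 0110
  3 → 0011
  7 → 0111
= 1001 0100 0110 0011 0111


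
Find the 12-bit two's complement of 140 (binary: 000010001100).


Original: 000010001100
Step 1 - Invert all bits: 111101110011
Step 2 - Add 1: 111101110011 + 1
= 111101110100 (represents -140)


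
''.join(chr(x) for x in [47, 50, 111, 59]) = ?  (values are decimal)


Codes (decimal): 47 50 111 59
Per-code ASCII lookup:
  47  (special character) → '/'
  50  (range 48-57: digits, 50 - 48 = 2) → '2'
  111  (range 97-122: lowercase, 111 - 97 = 14) → 'o'
  59  (special character) → ';'
= '/2o;'


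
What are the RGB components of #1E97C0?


Hex: #1E97C0
R = 1E₁₆ = 30
G = 97₁₆ = 151
B = C0₁₆ = 192
= RGB(30, 151, 192)


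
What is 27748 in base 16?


Divide by 16 repeatedly:
27748 ÷ 16 = 1734 remainder 4 (4)
1734 ÷ 16 = 108 remainder 6 (6)
108 ÷ 16 = 6 remainder 12 (C)
6 ÷ 16 = 0 remainder 6 (6)
Reading remainders bottom-up:
= 0x6C64


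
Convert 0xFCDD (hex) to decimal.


Positional values:
Position 0: D × 16^0 = 13 × 1 = 13
Position 1: D × 16^1 = 13 × 16 = 208
Position 2: C × 16^2 = 12 × 256 = 3072
Position 3: F × 16^3 = 15 × 4096 = 61440
Sum = 13 + 208 + 3072 + 61440
= 64733


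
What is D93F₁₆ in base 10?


Positional values:
Position 0: F × 16^0 = 15 × 1 = 15
Position 1: 3 × 16^1 = 3 × 16 = 48
Position 2: 9 × 16^2 = 9 × 256 = 2304
Position 3: D × 16^3 = 13 × 4096 = 53248
Sum = 15 + 48 + 2304 + 53248
= 55615


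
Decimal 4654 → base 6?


Divide by 6 repeatedly:
4654 ÷ 6 = 775 remainder 4
775 ÷ 6 = 129 remainder 1
129 ÷ 6 = 21 remainder 3
21 ÷ 6 = 3 remainder 3
3 ÷ 6 = 0 remainder 3
Reading remainders bottom-up:
= 33314


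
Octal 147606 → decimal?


Positional values:
Position 0: 6 × 8^0 = 6
Position 1: 0 × 8^1 = 0
Position 2: 6 × 8^2 = 384
Position 3: 7 × 8^3 = 3584
Position 4: 4 × 8^4 = 16384
Position 5: 1 × 8^5 = 32768
Sum = 6 + 0 + 384 + 3584 + 16384 + 32768
= 53126


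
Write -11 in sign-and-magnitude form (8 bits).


Sign bit: 1 (negative)
Magnitude: 11 = 0001011
= 10001011


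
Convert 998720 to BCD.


Each digit → 4-bit binary:
  9 → 1001
  9 → 1001
  8 → 1000
  7 → 0111
  2 → 0010
  0 → 0000
= 1001 1001 1000 0111 0010 0000


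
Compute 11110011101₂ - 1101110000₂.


Align and subtract column by column (LSB to MSB, borrowing when needed):
  11110011101
- 01101110000
  -----------
  col 0: (1 - 0 borrow-in) - 0 → 1 - 0 = 1, borrow out 0
  col 1: (0 - 0 borrow-in) - 0 → 0 - 0 = 0, borrow out 0
  col 2: (1 - 0 borrow-in) - 0 → 1 - 0 = 1, borrow out 0
  col 3: (1 - 0 borrow-in) - 0 → 1 - 0 = 1, borrow out 0
  col 4: (1 - 0 borrow-in) - 1 → 1 - 1 = 0, borrow out 0
  col 5: (0 - 0 borrow-in) - 1 → borrow from next column: (0+2) - 1 = 1, borrow out 1
  col 6: (0 - 1 borrow-in) - 1 → borrow from next column: (-1+2) - 1 = 0, borrow out 1
  col 7: (1 - 1 borrow-in) - 0 → 0 - 0 = 0, borrow out 0
  col 8: (1 - 0 borrow-in) - 1 → 1 - 1 = 0, borrow out 0
  col 9: (1 - 0 borrow-in) - 1 → 1 - 1 = 0, borrow out 0
  col 10: (1 - 0 borrow-in) - 0 → 1 - 0 = 1, borrow out 0
Reading bits MSB→LSB: 10000101101
Strip leading zeros: 10000101101
= 10000101101


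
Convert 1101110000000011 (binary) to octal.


Group into 3-bit groups: 001101110000000011
  001 = 1
  101 = 5
  110 = 6
  000 = 0
  000 = 0
  011 = 3
= 0o156003


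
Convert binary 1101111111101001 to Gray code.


Binary: 1101111111101001
Gray code: G = B XOR (B >> 1)
B >> 1 = 0110111111110100
1101111111101001 XOR 0110111111110100:
  1 XOR 0 = 1
  1 XOR 1 = 0
  0 XOR 1 = 1
  1 XOR 0 = 1
  1 XOR 1 = 0
  1 XOR 1 = 0
  1 XOR 1 = 0
  1 XOR 1 = 0
  1 XOR 1 = 0
  1 XOR 1 = 0
  1 XOR 1 = 0
  0 XOR 1 = 1
  1 XOR 0 = 1
  0 XOR 1 = 1
  0 XOR 0 = 0
  1 XOR 0 = 1
= 1011000000011101


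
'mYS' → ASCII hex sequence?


String: 'mYS'  (3 characters)
Per-character ASCII lookup:
  'm': lowercase starts at 97: 'm' = 97 + 12 = 109 → 0x6D
  'Y': uppercase starts at 65: 'Y' = 65 + 24 = 89 → 0x59
  'S': uppercase starts at 65: 'S' = 65 + 18 = 83 → 0x53
= 0x6D 0x59 0x53


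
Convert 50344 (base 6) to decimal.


Positional values (base 6):
  4 × 6^0 = 4 × 1 = 4
  4 × 6^1 = 4 × 6 = 24
  3 × 6^2 = 3 × 36 = 108
  0 × 6^3 = 0 × 216 = 0
  5 × 6^4 = 5 × 1296 = 6480
Sum = 4 + 24 + 108 + 0 + 6480
= 6616


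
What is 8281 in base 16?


Divide by 16 repeatedly:
8281 ÷ 16 = 517 remainder 9 (9)
517 ÷ 16 = 32 remainder 5 (5)
32 ÷ 16 = 2 remainder 0 (0)
2 ÷ 16 = 0 remainder 2 (2)
Reading remainders bottom-up:
= 0x2059


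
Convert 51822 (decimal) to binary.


Divide by 2 repeatedly:
51822 ÷ 2 = 25911 remainder 0
25911 ÷ 2 = 12955 remainder 1
12955 ÷ 2 = 6477 remainder 1
6477 ÷ 2 = 3238 remainder 1
3238 ÷ 2 = 1619 remainder 0
1619 ÷ 2 = 809 remainder 1
809 ÷ 2 = 404 remainder 1
404 ÷ 2 = 202 remainder 0
202 ÷ 2 = 101 remainder 0
101 ÷ 2 = 50 remainder 1
50 ÷ 2 = 25 remainder 0
25 ÷ 2 = 12 remainder 1
12 ÷ 2 = 6 remainder 0
6 ÷ 2 = 3 remainder 0
3 ÷ 2 = 1 remainder 1
1 ÷ 2 = 0 remainder 1
Reading remainders bottom-up:
= 1100101001101110
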